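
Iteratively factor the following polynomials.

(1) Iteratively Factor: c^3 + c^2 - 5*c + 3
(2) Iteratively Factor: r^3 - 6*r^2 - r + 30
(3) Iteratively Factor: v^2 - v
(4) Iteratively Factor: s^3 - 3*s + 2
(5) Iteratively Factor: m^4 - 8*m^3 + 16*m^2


(1) = (c - 1)*(c^2 + 2*c - 3) = (c - 1)*(c + 3)*(c - 1)
(2) = (r - 3)*(r^2 - 3*r - 10) = (r - 5)*(r - 3)*(r + 2)
(3) = (v - 1)*(v)
(4) = (s + 2)*(s^2 - 2*s + 1) = (s - 1)*(s + 2)*(s - 1)
(5) = (m - 4)*(m^3 - 4*m^2) = m*(m - 4)*(m^2 - 4*m) = m*(m - 4)^2*(m)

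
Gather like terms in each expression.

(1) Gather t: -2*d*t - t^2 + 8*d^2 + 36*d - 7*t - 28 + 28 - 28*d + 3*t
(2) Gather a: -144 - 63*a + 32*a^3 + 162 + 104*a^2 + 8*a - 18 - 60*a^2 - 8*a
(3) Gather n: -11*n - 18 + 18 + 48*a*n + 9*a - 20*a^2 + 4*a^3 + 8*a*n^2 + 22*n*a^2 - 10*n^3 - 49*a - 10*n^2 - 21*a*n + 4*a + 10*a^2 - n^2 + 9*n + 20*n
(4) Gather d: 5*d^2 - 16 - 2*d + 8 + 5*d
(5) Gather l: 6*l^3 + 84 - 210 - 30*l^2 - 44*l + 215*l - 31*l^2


(1) = 8*d^2 + 8*d - t^2 + t*(-2*d - 4)
(2) = 32*a^3 + 44*a^2 - 63*a
(3) = 4*a^3 - 10*a^2 - 36*a - 10*n^3 + n^2*(8*a - 11) + n*(22*a^2 + 27*a + 18)
(4) = 5*d^2 + 3*d - 8
(5) = 6*l^3 - 61*l^2 + 171*l - 126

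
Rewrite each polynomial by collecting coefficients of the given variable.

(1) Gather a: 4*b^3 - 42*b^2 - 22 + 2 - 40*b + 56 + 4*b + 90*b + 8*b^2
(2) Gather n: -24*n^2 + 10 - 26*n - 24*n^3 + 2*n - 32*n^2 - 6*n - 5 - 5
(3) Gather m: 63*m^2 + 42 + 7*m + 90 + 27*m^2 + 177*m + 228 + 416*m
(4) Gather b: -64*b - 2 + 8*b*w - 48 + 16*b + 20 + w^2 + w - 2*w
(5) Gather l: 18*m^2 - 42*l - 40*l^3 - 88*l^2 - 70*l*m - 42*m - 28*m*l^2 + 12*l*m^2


(1) = 4*b^3 - 34*b^2 + 54*b + 36
(2) = -24*n^3 - 56*n^2 - 30*n
(3) = 90*m^2 + 600*m + 360
(4) = b*(8*w - 48) + w^2 - w - 30
(5) = -40*l^3 + l^2*(-28*m - 88) + l*(12*m^2 - 70*m - 42) + 18*m^2 - 42*m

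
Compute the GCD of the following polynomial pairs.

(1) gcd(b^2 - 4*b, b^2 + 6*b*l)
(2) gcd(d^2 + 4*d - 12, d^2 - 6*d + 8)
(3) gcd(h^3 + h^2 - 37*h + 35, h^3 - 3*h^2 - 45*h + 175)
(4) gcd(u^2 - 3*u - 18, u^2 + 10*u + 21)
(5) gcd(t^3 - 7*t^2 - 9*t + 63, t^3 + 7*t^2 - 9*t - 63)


(1) = b
(2) = d - 2
(3) = h^2 + 2*h - 35
(4) = u + 3
(5) = t^2 - 9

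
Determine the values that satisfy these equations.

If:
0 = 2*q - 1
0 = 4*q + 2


Then:
No Solution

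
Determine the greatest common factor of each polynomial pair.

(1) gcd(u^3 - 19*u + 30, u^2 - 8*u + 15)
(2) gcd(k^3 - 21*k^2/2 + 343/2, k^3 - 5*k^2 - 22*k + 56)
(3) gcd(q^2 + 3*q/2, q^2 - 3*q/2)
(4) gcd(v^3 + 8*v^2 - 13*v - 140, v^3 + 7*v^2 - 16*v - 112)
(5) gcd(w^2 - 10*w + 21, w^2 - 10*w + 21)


(1) = gcd((u - 3)*(u - 2)*(u + 5), (u - 5)*(u - 3)) = u - 3
(2) = k - 7
(3) = q
(4) = gcd((v - 4)*(v + 5)*(v + 7), (v - 4)*(v + 4)*(v + 7)) = v^2 + 3*v - 28
(5) = gcd((w - 7)*(w - 3), (w - 7)*(w - 3)) = w^2 - 10*w + 21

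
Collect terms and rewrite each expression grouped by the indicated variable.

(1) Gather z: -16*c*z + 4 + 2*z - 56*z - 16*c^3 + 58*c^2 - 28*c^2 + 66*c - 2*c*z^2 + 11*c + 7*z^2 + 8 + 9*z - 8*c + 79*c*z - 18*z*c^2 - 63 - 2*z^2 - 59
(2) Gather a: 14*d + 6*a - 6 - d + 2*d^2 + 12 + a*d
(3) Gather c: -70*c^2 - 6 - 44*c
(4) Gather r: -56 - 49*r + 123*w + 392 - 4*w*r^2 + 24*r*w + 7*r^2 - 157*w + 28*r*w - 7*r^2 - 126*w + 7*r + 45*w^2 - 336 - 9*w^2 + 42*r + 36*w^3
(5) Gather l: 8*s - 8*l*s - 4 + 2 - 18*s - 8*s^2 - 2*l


(1) = -16*c^3 + 30*c^2 + 69*c + z^2*(5 - 2*c) + z*(-18*c^2 + 63*c - 45) - 110
(2) = a*(d + 6) + 2*d^2 + 13*d + 6
(3) = -70*c^2 - 44*c - 6
(4) = -4*r^2*w + 52*r*w + 36*w^3 + 36*w^2 - 160*w
(5) = l*(-8*s - 2) - 8*s^2 - 10*s - 2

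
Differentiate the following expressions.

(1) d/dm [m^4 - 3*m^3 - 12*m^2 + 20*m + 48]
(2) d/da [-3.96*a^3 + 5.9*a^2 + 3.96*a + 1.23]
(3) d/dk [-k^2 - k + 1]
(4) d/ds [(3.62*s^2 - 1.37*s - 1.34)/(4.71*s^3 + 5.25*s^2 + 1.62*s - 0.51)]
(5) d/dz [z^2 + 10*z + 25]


(1) = 4*m^3 - 9*m^2 - 24*m + 20
(2) = -11.88*a^2 + 11.8*a + 3.96
(3) = -2*k - 1
(4) = (-17.0502*s^4 + 12.9054*s^3 + 31.9911*s^2 + 10.3776*s + 2.8695)/(22.1841*s^6 + 49.455*s^5 + 42.8229*s^4 + 12.2058*s^3 - 2.7306*s^2 - 1.6524*s + 0.2601)
(5) = 2*z + 10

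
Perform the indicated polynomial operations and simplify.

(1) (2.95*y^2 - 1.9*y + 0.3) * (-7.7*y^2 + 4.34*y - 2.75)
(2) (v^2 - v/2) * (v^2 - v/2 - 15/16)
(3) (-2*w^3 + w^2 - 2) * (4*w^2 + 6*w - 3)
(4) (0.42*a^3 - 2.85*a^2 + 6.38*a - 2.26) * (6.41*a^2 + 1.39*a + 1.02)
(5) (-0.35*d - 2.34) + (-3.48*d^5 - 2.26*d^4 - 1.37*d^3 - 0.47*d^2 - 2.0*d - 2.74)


(1) = -22.715*y^4 + 27.433*y^3 - 18.6685*y^2 + 6.527*y - 0.825
(2) = v^4 - v^3 - 11*v^2/16 + 15*v/32
(3) = -8*w^5 - 8*w^4 + 12*w^3 - 11*w^2 - 12*w + 6
(4) = 2.6922*a^5 - 17.6847*a^4 + 37.3627*a^3 - 8.5254*a^2 + 3.3662*a - 2.3052
(5) = -3.48*d^5 - 2.26*d^4 - 1.37*d^3 - 0.47*d^2 - 2.35*d - 5.08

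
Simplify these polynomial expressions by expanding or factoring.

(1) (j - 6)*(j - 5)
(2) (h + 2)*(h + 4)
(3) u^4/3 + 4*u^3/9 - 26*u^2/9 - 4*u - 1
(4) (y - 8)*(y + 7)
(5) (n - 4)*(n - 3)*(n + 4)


(1) = j^2 - 11*j + 30
(2) = h^2 + 6*h + 8
(3) = (u/3 + 1)*(u - 3)*(u + 1/3)*(u + 1)
(4) = y^2 - y - 56
(5) = n^3 - 3*n^2 - 16*n + 48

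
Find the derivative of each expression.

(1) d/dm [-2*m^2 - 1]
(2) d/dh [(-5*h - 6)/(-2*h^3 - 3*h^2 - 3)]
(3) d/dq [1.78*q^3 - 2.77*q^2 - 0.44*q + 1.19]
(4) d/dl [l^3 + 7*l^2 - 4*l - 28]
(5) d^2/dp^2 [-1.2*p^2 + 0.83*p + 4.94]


(1) = -4*m
(2) = (10*h^3 + 15*h^2 - 6*h*(h + 1)*(5*h + 6) + 15)/(2*h^3 + 3*h^2 + 3)^2
(3) = 5.34*q^2 - 5.54*q - 0.44
(4) = 3*l^2 + 14*l - 4
(5) = -2.40000000000000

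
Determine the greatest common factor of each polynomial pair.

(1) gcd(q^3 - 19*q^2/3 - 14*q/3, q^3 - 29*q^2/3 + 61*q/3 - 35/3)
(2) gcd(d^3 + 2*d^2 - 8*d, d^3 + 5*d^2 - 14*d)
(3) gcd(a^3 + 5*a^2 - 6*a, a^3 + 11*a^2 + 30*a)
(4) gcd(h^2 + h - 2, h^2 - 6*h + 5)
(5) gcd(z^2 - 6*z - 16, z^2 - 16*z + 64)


(1) = q - 7
(2) = d^2 - 2*d
(3) = a^2 + 6*a
(4) = h - 1
(5) = gcd((z - 8)*(z + 2), (z - 8)^2) = z - 8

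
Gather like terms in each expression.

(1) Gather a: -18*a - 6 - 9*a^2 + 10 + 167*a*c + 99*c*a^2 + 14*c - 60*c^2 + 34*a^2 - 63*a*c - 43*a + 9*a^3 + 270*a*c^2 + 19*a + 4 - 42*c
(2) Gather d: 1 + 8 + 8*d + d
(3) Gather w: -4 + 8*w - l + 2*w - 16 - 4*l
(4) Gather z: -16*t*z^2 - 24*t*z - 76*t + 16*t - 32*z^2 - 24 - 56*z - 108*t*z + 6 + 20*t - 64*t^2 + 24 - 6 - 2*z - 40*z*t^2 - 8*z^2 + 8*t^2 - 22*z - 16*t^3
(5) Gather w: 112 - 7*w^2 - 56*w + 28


(1) = 9*a^3 + a^2*(99*c + 25) + a*(270*c^2 + 104*c - 42) - 60*c^2 - 28*c + 8
(2) = 9*d + 9
(3) = -5*l + 10*w - 20
(4) = -16*t^3 - 56*t^2 - 40*t + z^2*(-16*t - 40) + z*(-40*t^2 - 132*t - 80)
(5) = -7*w^2 - 56*w + 140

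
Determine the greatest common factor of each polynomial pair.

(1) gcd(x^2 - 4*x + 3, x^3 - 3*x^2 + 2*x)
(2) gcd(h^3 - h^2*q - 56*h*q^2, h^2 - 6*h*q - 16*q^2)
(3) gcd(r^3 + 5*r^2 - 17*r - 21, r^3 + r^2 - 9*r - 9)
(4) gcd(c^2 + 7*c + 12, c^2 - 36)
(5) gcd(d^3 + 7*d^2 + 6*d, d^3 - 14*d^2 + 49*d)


(1) = x - 1
(2) = gcd(h*(h - 8*q)*(h + 7*q), (h - 8*q)*(h + 2*q)) = -h + 8*q
(3) = r^2 - 2*r - 3
(4) = 1
(5) = d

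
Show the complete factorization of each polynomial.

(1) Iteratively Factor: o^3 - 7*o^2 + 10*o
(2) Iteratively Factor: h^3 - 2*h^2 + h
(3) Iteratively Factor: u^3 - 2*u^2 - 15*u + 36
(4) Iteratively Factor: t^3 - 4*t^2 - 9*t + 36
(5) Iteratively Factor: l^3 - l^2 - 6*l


(1) = (o - 2)*(o^2 - 5*o) = (o - 5)*(o - 2)*(o)
(2) = (h - 1)*(h^2 - h) = (h - 1)^2*(h)
(3) = (u + 4)*(u^2 - 6*u + 9) = (u - 3)*(u + 4)*(u - 3)
(4) = (t - 4)*(t^2 - 9) = (t - 4)*(t - 3)*(t + 3)
(5) = (l)*(l^2 - l - 6) = l*(l - 3)*(l + 2)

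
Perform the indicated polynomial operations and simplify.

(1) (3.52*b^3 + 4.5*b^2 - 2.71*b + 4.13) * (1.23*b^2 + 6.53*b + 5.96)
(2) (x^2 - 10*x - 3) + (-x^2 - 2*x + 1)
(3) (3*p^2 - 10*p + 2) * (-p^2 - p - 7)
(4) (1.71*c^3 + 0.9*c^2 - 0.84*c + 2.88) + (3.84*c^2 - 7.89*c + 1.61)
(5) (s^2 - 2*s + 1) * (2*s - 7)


(1) = 4.3296*b^5 + 28.5206*b^4 + 47.0309*b^3 + 14.2036*b^2 + 10.8173*b + 24.6148
(2) = -12*x - 2
(3) = -3*p^4 + 7*p^3 - 13*p^2 + 68*p - 14
(4) = 1.71*c^3 + 4.74*c^2 - 8.73*c + 4.49
(5) = 2*s^3 - 11*s^2 + 16*s - 7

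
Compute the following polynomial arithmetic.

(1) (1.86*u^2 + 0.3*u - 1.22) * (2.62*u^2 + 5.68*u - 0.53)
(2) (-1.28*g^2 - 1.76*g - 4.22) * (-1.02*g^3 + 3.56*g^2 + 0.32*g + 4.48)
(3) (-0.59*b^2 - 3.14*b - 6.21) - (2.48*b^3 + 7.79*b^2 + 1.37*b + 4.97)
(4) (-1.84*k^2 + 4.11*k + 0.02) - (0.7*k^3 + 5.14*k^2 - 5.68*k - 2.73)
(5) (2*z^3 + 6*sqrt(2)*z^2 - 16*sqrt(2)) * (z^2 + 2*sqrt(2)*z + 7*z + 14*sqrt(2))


(1) = 4.8732*u^4 + 11.3508*u^3 - 2.4782*u^2 - 7.0886*u + 0.6466
(2) = 1.3056*g^5 - 2.7616*g^4 - 2.3708*g^3 - 21.3208*g^2 - 9.2352*g - 18.9056
(3) = -2.48*b^3 - 8.38*b^2 - 4.51*b - 11.18
(4) = -0.7*k^3 - 6.98*k^2 + 9.79*k + 2.75
(5) = 2*z^5 + 14*z^4 + 10*sqrt(2)*z^4 + 24*z^3 + 70*sqrt(2)*z^3 - 16*sqrt(2)*z^2 + 168*z^2 - 112*sqrt(2)*z - 64*z - 448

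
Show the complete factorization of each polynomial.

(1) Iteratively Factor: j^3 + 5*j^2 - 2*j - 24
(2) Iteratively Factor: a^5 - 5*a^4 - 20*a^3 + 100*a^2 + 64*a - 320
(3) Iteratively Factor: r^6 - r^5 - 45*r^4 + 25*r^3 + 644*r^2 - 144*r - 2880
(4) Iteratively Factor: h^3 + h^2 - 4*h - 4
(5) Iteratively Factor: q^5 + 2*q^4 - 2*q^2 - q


(1) = (j + 3)*(j^2 + 2*j - 8) = (j - 2)*(j + 3)*(j + 4)
(2) = (a + 2)*(a^4 - 7*a^3 - 6*a^2 + 112*a - 160) = (a + 2)*(a + 4)*(a^3 - 11*a^2 + 38*a - 40) = (a - 2)*(a + 2)*(a + 4)*(a^2 - 9*a + 20) = (a - 5)*(a - 2)*(a + 2)*(a + 4)*(a - 4)
(3) = (r - 3)*(r^5 + 2*r^4 - 39*r^3 - 92*r^2 + 368*r + 960) = (r - 5)*(r - 3)*(r^4 + 7*r^3 - 4*r^2 - 112*r - 192) = (r - 5)*(r - 3)*(r + 4)*(r^3 + 3*r^2 - 16*r - 48) = (r - 5)*(r - 4)*(r - 3)*(r + 4)*(r^2 + 7*r + 12) = (r - 5)*(r - 4)*(r - 3)*(r + 4)^2*(r + 3)
(4) = (h - 2)*(h^2 + 3*h + 2) = (h - 2)*(h + 1)*(h + 2)
(5) = (q)*(q^4 + 2*q^3 - 2*q - 1) = q*(q - 1)*(q^3 + 3*q^2 + 3*q + 1) = q*(q - 1)*(q + 1)*(q^2 + 2*q + 1) = q*(q - 1)*(q + 1)^2*(q + 1)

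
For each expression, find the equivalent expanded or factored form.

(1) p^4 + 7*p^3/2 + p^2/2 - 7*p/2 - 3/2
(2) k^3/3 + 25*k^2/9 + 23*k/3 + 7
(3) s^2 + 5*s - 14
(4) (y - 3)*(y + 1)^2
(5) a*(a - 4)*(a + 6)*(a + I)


(1) = (p - 1)*(p + 1/2)*(p + 1)*(p + 3)
(2) = (k/3 + 1)*(k + 7/3)*(k + 3)
(3) = (s - 2)*(s + 7)
(4) = y^3 - y^2 - 5*y - 3
(5) = a^4 + 2*a^3 + I*a^3 - 24*a^2 + 2*I*a^2 - 24*I*a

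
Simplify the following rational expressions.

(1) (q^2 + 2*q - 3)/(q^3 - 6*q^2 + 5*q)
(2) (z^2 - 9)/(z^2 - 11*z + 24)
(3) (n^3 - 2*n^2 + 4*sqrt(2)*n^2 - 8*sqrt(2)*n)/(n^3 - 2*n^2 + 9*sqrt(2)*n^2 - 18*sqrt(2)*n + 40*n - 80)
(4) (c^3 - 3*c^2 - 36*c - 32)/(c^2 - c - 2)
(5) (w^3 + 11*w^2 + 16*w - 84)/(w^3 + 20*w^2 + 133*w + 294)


(1) = (q + 3)/(q^2 - 5*q)
(2) = (z + 3)/(z - 8)
(3) = n/(n + 5*sqrt(2))
(4) = (c^2 - 4*c - 32)/(c - 2)
(5) = (w - 2)/(w + 7)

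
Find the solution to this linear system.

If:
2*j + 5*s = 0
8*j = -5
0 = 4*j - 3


Then:
No Solution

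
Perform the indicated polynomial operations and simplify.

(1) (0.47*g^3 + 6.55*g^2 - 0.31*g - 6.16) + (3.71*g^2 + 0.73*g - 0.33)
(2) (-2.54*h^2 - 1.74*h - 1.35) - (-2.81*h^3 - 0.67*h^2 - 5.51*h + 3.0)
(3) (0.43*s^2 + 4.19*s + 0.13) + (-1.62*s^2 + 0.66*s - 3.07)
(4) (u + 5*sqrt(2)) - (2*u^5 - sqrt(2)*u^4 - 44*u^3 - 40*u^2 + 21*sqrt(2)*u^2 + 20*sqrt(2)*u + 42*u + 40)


(1) = 0.47*g^3 + 10.26*g^2 + 0.42*g - 6.49
(2) = 2.81*h^3 - 1.87*h^2 + 3.77*h - 4.35
(3) = -1.19*s^2 + 4.85*s - 2.94
(4) = -2*u^5 + sqrt(2)*u^4 + 44*u^3 - 21*sqrt(2)*u^2 + 40*u^2 - 41*u - 20*sqrt(2)*u - 40 + 5*sqrt(2)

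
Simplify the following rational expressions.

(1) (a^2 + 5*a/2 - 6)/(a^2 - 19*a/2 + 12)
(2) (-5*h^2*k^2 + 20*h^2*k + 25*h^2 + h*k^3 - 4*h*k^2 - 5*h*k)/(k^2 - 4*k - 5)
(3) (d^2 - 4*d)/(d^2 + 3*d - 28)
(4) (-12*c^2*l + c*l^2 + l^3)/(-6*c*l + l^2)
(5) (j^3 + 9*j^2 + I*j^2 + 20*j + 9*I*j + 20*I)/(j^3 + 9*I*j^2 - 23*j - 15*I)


(1) = (a + 4)/(a - 8)
(2) = -5*h^2 + h*k
(3) = d/(d + 7)
(4) = (12*c^2 - c*l - l^2)/(6*c - l)
(5) = (j^2 + 9*j + 20)/(j^2 + 8*I*j - 15)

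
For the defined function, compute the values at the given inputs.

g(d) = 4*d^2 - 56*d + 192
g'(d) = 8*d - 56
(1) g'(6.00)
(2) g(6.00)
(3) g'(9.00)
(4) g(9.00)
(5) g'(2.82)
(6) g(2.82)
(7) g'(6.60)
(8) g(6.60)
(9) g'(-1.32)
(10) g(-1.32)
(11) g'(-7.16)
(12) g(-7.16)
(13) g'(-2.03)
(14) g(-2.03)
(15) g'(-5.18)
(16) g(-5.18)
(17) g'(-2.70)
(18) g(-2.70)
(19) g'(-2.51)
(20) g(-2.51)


(1) = -8.00
(2) = 0.00
(3) = 16.00
(4) = 12.00
(5) = -33.44
(6) = 65.89
(7) = -3.20
(8) = -3.36
(9) = -66.56
(10) = 272.89
(11) = -113.28
(12) = 798.02
(13) = -72.24
(14) = 322.16
(15) = -97.44
(16) = 589.41
(17) = -77.60
(18) = 372.36
(19) = -76.08
(20) = 357.76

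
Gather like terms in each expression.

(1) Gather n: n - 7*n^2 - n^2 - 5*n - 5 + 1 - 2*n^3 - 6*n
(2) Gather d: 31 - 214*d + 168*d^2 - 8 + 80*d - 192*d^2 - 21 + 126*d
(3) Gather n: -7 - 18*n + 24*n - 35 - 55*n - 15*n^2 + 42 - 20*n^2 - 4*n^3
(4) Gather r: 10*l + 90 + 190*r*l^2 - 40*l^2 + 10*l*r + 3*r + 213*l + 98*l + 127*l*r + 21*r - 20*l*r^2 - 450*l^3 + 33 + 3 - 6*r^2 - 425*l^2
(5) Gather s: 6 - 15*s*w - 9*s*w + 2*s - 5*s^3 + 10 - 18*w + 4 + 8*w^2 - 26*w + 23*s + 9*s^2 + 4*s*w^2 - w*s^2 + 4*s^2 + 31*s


(1) = -2*n^3 - 8*n^2 - 10*n - 4
(2) = -24*d^2 - 8*d + 2
(3) = -4*n^3 - 35*n^2 - 49*n
(4) = -450*l^3 - 465*l^2 + 321*l + r^2*(-20*l - 6) + r*(190*l^2 + 137*l + 24) + 126
(5) = -5*s^3 + s^2*(13 - w) + s*(4*w^2 - 24*w + 56) + 8*w^2 - 44*w + 20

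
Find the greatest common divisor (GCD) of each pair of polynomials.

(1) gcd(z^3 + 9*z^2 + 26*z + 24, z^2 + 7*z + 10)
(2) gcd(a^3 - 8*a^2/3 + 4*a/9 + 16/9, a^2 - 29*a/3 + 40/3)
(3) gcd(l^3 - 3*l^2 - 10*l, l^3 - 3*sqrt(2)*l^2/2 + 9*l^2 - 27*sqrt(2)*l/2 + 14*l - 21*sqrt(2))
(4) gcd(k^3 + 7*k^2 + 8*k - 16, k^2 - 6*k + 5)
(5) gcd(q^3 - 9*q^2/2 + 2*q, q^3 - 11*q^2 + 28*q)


(1) = gcd((z + 2)*(z + 3)*(z + 4), (z + 2)*(z + 5)) = z + 2
(2) = gcd((a - 2)*(a - 4/3)*(a + 2/3), (a - 8)*(a - 5/3)) = 1
(3) = l + 2
(4) = gcd((k - 1)*(k + 4)^2, (k - 5)*(k - 1)) = k - 1
(5) = gcd(q*(q - 4)*(q - 1/2), q*(q - 7)*(q - 4)) = q^2 - 4*q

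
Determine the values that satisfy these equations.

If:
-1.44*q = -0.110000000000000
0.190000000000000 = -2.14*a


Then:
a = -0.09
q = 0.08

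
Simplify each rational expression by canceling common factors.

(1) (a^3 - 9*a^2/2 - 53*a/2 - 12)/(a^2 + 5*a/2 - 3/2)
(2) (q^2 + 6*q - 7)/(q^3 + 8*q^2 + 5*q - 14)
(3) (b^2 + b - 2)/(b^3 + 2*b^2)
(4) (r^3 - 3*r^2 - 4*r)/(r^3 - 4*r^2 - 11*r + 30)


(1) = (2*a^2 - 15*a - 8)/(2*a - 1)
(2) = 1/(q + 2)
(3) = (b - 1)/b^2
(4) = (r^3 - 3*r^2 - 4*r)/(r^3 - 4*r^2 - 11*r + 30)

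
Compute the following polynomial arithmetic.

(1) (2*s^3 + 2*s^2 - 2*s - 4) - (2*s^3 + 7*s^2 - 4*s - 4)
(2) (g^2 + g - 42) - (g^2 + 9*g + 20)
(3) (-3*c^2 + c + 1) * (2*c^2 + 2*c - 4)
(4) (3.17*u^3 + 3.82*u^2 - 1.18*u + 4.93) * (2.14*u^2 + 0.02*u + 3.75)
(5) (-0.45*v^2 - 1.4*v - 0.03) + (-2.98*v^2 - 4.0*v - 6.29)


(1) = -5*s^2 + 2*s
(2) = -8*g - 62
(3) = -6*c^4 - 4*c^3 + 16*c^2 - 2*c - 4
(4) = 6.7838*u^5 + 8.2382*u^4 + 9.4387*u^3 + 24.8516*u^2 - 4.3264*u + 18.4875
(5) = -3.43*v^2 - 5.4*v - 6.32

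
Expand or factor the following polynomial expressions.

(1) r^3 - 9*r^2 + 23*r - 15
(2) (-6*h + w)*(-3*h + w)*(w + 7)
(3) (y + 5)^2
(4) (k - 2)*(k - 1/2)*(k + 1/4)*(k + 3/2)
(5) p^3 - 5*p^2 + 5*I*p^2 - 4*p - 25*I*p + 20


(1) = (r - 5)*(r - 3)*(r - 1)
(2) = 18*h^2*w + 126*h^2 - 9*h*w^2 - 63*h*w + w^3 + 7*w^2
(3) = y^2 + 10*y + 25
(4) = k^4 - 3*k^3/4 - 3*k^2 + 13*k/16 + 3/8
(5) = (p - 5)*(p + I)*(p + 4*I)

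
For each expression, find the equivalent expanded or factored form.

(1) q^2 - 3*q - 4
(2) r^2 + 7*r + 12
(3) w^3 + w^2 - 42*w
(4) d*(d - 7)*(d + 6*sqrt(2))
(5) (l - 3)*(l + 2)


(1) = (q - 4)*(q + 1)
(2) = (r + 3)*(r + 4)
(3) = w*(w - 6)*(w + 7)
(4) = d^3 - 7*d^2 + 6*sqrt(2)*d^2 - 42*sqrt(2)*d
(5) = l^2 - l - 6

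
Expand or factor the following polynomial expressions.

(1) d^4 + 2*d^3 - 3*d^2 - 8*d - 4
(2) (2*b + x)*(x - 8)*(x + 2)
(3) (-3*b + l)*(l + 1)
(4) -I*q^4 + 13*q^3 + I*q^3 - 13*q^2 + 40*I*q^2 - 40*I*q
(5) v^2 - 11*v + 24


(1) = (d - 2)*(d + 1)^2*(d + 2)
(2) = 2*b*x^2 - 12*b*x - 32*b + x^3 - 6*x^2 - 16*x
(3) = -3*b*l - 3*b + l^2 + l
(4) = q*(q + 5*I)*(q + 8*I)*(-I*q + I)
(5) = (v - 8)*(v - 3)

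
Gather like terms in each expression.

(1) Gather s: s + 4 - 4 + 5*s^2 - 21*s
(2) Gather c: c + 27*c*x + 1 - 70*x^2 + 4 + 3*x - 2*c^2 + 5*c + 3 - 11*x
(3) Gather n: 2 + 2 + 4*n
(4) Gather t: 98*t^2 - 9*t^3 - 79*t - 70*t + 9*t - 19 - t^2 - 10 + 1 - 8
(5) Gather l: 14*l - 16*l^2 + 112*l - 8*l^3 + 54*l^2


(1) = 5*s^2 - 20*s
(2) = -2*c^2 + c*(27*x + 6) - 70*x^2 - 8*x + 8
(3) = 4*n + 4
(4) = -9*t^3 + 97*t^2 - 140*t - 36
(5) = -8*l^3 + 38*l^2 + 126*l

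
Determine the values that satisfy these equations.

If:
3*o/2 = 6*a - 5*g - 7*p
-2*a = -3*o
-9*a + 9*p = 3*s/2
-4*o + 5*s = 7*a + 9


Then:
a = 15*s/29 - 27/29
g = 54/145 - 383*s/870
o = 10*s/29 - 18/29
p = 119*s/174 - 27/29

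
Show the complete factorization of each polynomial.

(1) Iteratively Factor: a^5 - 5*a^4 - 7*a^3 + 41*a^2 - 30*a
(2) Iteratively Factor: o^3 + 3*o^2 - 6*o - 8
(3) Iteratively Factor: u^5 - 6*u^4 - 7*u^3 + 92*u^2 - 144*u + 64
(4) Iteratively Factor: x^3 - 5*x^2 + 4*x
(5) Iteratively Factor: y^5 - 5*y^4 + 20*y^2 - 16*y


(1) = (a - 2)*(a^4 - 3*a^3 - 13*a^2 + 15*a) = (a - 2)*(a - 1)*(a^3 - 2*a^2 - 15*a) = (a - 2)*(a - 1)*(a + 3)*(a^2 - 5*a) = a*(a - 2)*(a - 1)*(a + 3)*(a - 5)
(2) = (o + 4)*(o^2 - o - 2) = (o - 2)*(o + 4)*(o + 1)
(3) = (u - 4)*(u^4 - 2*u^3 - 15*u^2 + 32*u - 16) = (u - 4)*(u - 1)*(u^3 - u^2 - 16*u + 16) = (u - 4)*(u - 1)*(u + 4)*(u^2 - 5*u + 4) = (u - 4)*(u - 1)^2*(u + 4)*(u - 4)
(4) = (x - 1)*(x^2 - 4*x) = (x - 4)*(x - 1)*(x)
(5) = (y + 2)*(y^4 - 7*y^3 + 14*y^2 - 8*y) = y*(y + 2)*(y^3 - 7*y^2 + 14*y - 8) = y*(y - 1)*(y + 2)*(y^2 - 6*y + 8) = y*(y - 4)*(y - 1)*(y + 2)*(y - 2)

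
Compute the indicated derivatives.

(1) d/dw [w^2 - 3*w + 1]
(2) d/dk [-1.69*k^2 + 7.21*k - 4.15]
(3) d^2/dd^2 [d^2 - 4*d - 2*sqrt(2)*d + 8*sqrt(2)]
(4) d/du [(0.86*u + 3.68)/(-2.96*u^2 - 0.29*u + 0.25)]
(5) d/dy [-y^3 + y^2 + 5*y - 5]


(1) = 2*w - 3
(2) = 7.21 - 3.38*k
(3) = 2
(4) = (2.5456*u^2 + 21.7856*u + 1.2822)/(8.7616*u^4 + 1.7168*u^3 - 1.3959*u^2 - 0.145*u + 0.0625)
(5) = -3*y^2 + 2*y + 5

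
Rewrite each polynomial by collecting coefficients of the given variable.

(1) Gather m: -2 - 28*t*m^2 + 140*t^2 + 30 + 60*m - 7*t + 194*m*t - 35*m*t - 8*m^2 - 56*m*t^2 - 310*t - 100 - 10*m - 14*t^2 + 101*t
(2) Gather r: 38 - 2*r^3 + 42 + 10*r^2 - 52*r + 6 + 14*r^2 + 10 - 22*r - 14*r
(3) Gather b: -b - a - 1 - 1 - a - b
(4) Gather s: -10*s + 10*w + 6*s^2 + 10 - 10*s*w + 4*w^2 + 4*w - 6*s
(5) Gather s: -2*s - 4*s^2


(1) = m^2*(-28*t - 8) + m*(-56*t^2 + 159*t + 50) + 126*t^2 - 216*t - 72
(2) = -2*r^3 + 24*r^2 - 88*r + 96
(3) = -2*a - 2*b - 2
(4) = 6*s^2 + s*(-10*w - 16) + 4*w^2 + 14*w + 10
(5) = -4*s^2 - 2*s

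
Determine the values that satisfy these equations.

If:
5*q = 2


Then:
q = 2/5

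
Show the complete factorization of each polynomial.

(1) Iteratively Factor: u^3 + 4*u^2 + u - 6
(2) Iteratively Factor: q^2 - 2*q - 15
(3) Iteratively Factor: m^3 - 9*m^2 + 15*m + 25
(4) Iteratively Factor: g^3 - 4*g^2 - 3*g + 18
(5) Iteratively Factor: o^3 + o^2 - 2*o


(1) = (u - 1)*(u^2 + 5*u + 6) = (u - 1)*(u + 3)*(u + 2)
(2) = (q - 5)*(q + 3)
(3) = (m - 5)*(m^2 - 4*m - 5) = (m - 5)*(m + 1)*(m - 5)
(4) = (g + 2)*(g^2 - 6*g + 9) = (g - 3)*(g + 2)*(g - 3)
(5) = (o + 2)*(o^2 - o) = o*(o + 2)*(o - 1)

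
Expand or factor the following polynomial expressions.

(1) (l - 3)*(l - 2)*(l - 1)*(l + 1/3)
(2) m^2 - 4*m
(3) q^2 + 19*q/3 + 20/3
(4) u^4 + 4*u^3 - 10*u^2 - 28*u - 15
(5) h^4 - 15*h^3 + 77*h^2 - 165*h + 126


(1) = l^4 - 17*l^3/3 + 9*l^2 - 7*l/3 - 2
(2) = m*(m - 4)
(3) = (q + 4/3)*(q + 5)
(4) = (u - 3)*(u + 1)^2*(u + 5)
(5) = (h - 7)*(h - 3)^2*(h - 2)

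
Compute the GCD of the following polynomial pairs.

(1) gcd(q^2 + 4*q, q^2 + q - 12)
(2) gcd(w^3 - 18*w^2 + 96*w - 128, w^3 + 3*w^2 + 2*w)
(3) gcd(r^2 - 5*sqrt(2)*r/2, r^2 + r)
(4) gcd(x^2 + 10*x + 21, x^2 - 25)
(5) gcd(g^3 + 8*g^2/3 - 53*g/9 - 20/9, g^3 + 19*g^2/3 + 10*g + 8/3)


(1) = q + 4
(2) = 1
(3) = r
(4) = 1
(5) = g^2 + 13*g/3 + 4/3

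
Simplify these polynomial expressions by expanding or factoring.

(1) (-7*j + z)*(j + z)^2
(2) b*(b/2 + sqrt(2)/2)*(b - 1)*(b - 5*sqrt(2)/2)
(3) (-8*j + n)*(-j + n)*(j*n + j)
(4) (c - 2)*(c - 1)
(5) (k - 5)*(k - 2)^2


(1) = -7*j^3 - 13*j^2*z - 5*j*z^2 + z^3
(2) = b^4/2 - 3*sqrt(2)*b^3/4 - b^3/2 - 5*b^2/2 + 3*sqrt(2)*b^2/4 + 5*b/2
(3) = 8*j^3*n + 8*j^3 - 9*j^2*n^2 - 9*j^2*n + j*n^3 + j*n^2
(4) = c^2 - 3*c + 2
(5) = k^3 - 9*k^2 + 24*k - 20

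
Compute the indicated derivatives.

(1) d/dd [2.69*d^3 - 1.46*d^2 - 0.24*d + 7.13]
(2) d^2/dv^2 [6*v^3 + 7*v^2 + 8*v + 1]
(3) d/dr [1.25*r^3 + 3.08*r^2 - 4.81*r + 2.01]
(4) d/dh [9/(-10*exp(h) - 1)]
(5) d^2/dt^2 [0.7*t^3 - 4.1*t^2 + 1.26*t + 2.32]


(1) = 8.07*d^2 - 2.92*d - 0.24
(2) = 36*v + 14
(3) = 3.75*r^2 + 6.16*r - 4.81
(4) = 90*exp(h)/(10*exp(h) + 1)^2
(5) = 4.2*t - 8.2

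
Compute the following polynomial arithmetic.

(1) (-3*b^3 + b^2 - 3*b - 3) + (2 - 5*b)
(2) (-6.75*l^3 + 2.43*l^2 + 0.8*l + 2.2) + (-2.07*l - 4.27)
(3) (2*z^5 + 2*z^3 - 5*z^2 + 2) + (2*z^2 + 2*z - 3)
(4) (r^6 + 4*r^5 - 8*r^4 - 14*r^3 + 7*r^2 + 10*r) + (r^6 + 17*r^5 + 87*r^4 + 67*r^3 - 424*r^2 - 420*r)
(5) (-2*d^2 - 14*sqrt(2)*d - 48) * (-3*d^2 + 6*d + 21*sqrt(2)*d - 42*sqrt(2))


(1) = -3*b^3 + b^2 - 8*b - 1
(2) = -6.75*l^3 + 2.43*l^2 - 1.27*l - 2.07
(3) = 2*z^5 + 2*z^3 - 3*z^2 + 2*z - 1
(4) = 2*r^6 + 21*r^5 + 79*r^4 + 53*r^3 - 417*r^2 - 410*r
(5) = 6*d^4 - 12*d^3 - 444*d^2 - 1008*sqrt(2)*d + 888*d + 2016*sqrt(2)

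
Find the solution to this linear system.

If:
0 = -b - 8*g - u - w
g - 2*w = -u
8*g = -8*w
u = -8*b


Then:
b = 0
g = 0
u = 0
w = 0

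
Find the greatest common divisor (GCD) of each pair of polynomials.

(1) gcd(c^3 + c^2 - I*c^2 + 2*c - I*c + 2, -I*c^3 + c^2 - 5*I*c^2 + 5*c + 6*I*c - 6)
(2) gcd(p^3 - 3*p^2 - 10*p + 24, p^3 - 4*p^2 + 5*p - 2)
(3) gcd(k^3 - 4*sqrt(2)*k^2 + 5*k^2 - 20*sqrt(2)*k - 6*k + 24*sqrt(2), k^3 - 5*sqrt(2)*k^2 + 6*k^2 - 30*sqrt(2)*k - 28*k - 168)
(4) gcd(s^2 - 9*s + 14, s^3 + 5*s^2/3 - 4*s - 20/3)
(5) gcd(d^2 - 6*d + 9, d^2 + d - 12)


(1) = gcd((c + 1)*(c - 2*I)*(c + I), (c - 1)*(c + 6)*(-I*c + 1)) = c + I
(2) = gcd((p - 4)*(p - 2)*(p + 3), (p - 2)*(p - 1)^2) = p - 2
(3) = k + 6
(4) = s - 2
(5) = d - 3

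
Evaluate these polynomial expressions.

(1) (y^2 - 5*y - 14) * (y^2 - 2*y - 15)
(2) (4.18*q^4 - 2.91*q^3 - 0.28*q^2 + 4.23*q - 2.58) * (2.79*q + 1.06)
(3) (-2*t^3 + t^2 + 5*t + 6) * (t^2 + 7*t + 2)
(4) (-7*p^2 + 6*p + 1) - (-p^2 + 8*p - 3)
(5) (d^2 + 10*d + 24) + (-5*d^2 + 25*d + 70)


(1) = y^4 - 7*y^3 - 19*y^2 + 103*y + 210
(2) = 11.6622*q^5 - 3.6881*q^4 - 3.8658*q^3 + 11.5049*q^2 - 2.7144*q - 2.7348
(3) = -2*t^5 - 13*t^4 + 8*t^3 + 43*t^2 + 52*t + 12
(4) = -6*p^2 - 2*p + 4
(5) = -4*d^2 + 35*d + 94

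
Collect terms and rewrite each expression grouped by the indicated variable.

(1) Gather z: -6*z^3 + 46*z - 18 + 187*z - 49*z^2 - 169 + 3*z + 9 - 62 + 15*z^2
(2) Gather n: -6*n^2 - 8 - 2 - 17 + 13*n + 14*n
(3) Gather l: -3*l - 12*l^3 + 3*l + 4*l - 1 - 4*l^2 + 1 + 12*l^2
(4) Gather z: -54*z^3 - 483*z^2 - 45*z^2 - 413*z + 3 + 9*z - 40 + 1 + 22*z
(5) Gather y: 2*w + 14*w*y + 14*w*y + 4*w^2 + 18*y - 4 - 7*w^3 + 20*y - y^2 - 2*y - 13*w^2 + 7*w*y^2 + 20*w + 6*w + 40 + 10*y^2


(1) = -6*z^3 - 34*z^2 + 236*z - 240
(2) = -6*n^2 + 27*n - 27
(3) = -12*l^3 + 8*l^2 + 4*l
(4) = -54*z^3 - 528*z^2 - 382*z - 36
(5) = -7*w^3 - 9*w^2 + 28*w + y^2*(7*w + 9) + y*(28*w + 36) + 36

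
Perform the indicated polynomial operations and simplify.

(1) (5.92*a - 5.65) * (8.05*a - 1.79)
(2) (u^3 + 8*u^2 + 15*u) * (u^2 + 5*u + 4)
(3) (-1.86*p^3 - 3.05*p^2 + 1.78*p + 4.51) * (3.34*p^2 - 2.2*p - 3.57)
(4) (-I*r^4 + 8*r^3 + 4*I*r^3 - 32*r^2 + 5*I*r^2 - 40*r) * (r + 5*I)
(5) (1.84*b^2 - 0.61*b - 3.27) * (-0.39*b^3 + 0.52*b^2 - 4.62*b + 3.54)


(1) = 47.656*a^2 - 56.0793*a + 10.1135
(2) = u^5 + 13*u^4 + 59*u^3 + 107*u^2 + 60*u
(3) = -6.2124*p^5 - 6.095*p^4 + 19.2954*p^3 + 22.0359*p^2 - 16.2766*p - 16.1007
(4) = -I*r^5 + 13*r^4 + 4*I*r^4 - 52*r^3 + 45*I*r^3 - 65*r^2 - 160*I*r^2 - 200*I*r
(5) = -0.7176*b^5 + 1.1947*b^4 - 7.5427*b^3 + 7.6314*b^2 + 12.948*b - 11.5758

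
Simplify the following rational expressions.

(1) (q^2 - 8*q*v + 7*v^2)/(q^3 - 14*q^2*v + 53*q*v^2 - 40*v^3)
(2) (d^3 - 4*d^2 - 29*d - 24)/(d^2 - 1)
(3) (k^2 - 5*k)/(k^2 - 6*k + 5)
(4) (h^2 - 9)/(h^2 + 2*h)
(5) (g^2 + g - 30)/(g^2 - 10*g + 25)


(1) = (q - 7*v)/(q^2 - 13*q*v + 40*v^2)
(2) = (d^2 - 5*d - 24)/(d - 1)
(3) = k/(k - 1)
(4) = (h^2 - 9)/(h^2 + 2*h)
(5) = (g + 6)/(g - 5)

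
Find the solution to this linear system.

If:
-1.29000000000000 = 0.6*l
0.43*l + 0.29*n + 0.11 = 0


Then:
l = -2.15
n = 2.81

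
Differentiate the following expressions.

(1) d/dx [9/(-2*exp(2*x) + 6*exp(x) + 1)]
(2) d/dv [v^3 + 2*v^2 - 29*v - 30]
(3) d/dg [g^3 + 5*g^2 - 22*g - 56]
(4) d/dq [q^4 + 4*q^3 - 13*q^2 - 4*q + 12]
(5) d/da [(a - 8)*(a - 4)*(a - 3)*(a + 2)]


(1) = (36*exp(x) - 54)*exp(x)/(-2*exp(2*x) + 6*exp(x) + 1)^2
(2) = 3*v^2 + 4*v - 29
(3) = 3*g^2 + 10*g - 22
(4) = 4*q^3 + 12*q^2 - 26*q - 4
(5) = 4*a^3 - 39*a^2 + 76*a + 40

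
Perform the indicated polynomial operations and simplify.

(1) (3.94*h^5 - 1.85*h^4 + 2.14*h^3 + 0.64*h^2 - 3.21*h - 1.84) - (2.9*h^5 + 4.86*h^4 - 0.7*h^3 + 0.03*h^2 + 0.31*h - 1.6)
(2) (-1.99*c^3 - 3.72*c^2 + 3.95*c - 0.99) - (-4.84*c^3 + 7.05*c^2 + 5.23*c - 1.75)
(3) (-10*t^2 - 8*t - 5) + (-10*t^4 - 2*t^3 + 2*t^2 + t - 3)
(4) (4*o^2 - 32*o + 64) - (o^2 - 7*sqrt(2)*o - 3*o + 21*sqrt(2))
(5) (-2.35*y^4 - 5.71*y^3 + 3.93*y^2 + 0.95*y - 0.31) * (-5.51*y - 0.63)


(1) = 1.04*h^5 - 6.71*h^4 + 2.84*h^3 + 0.61*h^2 - 3.52*h - 0.24
(2) = 2.85*c^3 - 10.77*c^2 - 1.28*c + 0.76
(3) = -10*t^4 - 2*t^3 - 8*t^2 - 7*t - 8
(4) = 3*o^2 - 29*o + 7*sqrt(2)*o - 21*sqrt(2) + 64
(5) = 12.9485*y^5 + 32.9426*y^4 - 18.057*y^3 - 7.7104*y^2 + 1.1096*y + 0.1953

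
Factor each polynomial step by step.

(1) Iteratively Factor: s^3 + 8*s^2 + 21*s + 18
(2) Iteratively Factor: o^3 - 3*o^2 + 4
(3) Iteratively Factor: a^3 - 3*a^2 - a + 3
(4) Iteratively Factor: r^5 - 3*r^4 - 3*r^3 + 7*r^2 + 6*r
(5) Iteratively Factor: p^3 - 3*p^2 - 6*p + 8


(1) = (s + 2)*(s^2 + 6*s + 9) = (s + 2)*(s + 3)*(s + 3)
(2) = (o - 2)*(o^2 - o - 2) = (o - 2)^2*(o + 1)
(3) = (a + 1)*(a^2 - 4*a + 3) = (a - 1)*(a + 1)*(a - 3)
(4) = (r - 3)*(r^4 - 3*r^2 - 2*r) = r*(r - 3)*(r^3 - 3*r - 2) = r*(r - 3)*(r + 1)*(r^2 - r - 2) = r*(r - 3)*(r - 2)*(r + 1)*(r + 1)
(5) = (p + 2)*(p^2 - 5*p + 4) = (p - 4)*(p + 2)*(p - 1)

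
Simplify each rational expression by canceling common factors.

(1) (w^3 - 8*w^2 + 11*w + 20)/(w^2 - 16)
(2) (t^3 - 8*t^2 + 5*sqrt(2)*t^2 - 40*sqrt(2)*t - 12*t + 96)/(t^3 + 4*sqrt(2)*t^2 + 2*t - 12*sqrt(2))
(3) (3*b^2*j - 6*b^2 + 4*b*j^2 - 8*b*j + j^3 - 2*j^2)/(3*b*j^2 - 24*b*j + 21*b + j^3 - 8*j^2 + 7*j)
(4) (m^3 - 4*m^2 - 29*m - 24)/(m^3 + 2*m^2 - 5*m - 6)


(1) = (w^2 - 4*w - 5)/(w + 4)
(2) = (t^2 + t*(-8 + 6*sqrt(2)) - 48*sqrt(2))/(t^2 + 5*sqrt(2)*t + 12)
(3) = (b*j - 2*b + j^2 - 2*j)/(j^2 - 8*j + 7)
(4) = (m - 8)/(m - 2)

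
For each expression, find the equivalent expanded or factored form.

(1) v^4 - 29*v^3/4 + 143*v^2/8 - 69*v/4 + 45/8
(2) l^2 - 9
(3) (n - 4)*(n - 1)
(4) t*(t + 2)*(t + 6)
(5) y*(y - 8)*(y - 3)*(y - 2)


(1) = (v - 3)*(v - 5/2)*(v - 1)*(v - 3/4)
(2) = (l - 3)*(l + 3)
(3) = n^2 - 5*n + 4
(4) = t^3 + 8*t^2 + 12*t
(5) = y^4 - 13*y^3 + 46*y^2 - 48*y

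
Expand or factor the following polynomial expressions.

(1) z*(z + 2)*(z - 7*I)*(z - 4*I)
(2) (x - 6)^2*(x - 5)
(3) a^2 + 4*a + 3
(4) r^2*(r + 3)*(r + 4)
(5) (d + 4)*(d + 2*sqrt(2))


(1) = z^4 + 2*z^3 - 11*I*z^3 - 28*z^2 - 22*I*z^2 - 56*z
(2) = x^3 - 17*x^2 + 96*x - 180
(3) = (a + 1)*(a + 3)
(4) = r^4 + 7*r^3 + 12*r^2
(5) = d^2 + 2*sqrt(2)*d + 4*d + 8*sqrt(2)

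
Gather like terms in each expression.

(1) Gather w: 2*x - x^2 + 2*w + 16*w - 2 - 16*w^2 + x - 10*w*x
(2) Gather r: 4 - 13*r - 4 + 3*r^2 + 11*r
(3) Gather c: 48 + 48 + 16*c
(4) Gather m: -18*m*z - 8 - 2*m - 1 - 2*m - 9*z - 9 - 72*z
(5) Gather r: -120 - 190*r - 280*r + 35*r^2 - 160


(1) = -16*w^2 + w*(18 - 10*x) - x^2 + 3*x - 2
(2) = 3*r^2 - 2*r
(3) = 16*c + 96
(4) = m*(-18*z - 4) - 81*z - 18
(5) = 35*r^2 - 470*r - 280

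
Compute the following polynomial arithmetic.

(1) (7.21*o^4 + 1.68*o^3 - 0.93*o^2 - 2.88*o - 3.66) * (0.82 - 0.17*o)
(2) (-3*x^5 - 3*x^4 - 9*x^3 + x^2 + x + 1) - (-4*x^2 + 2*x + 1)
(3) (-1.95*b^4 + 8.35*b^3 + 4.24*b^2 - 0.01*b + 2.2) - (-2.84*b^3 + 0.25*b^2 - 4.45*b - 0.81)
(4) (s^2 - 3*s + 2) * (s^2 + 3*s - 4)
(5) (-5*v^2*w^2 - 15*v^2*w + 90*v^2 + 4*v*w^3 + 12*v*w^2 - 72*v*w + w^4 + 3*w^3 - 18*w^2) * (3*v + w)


(1) = -1.2257*o^5 + 5.6266*o^4 + 1.5357*o^3 - 0.273*o^2 - 1.7394*o - 3.0012
(2) = -3*x^5 - 3*x^4 - 9*x^3 + 5*x^2 - x
(3) = -1.95*b^4 + 11.19*b^3 + 3.99*b^2 + 4.44*b + 3.01
(4) = s^4 - 11*s^2 + 18*s - 8
(5) = -15*v^3*w^2 - 45*v^3*w + 270*v^3 + 7*v^2*w^3 + 21*v^2*w^2 - 126*v^2*w + 7*v*w^4 + 21*v*w^3 - 126*v*w^2 + w^5 + 3*w^4 - 18*w^3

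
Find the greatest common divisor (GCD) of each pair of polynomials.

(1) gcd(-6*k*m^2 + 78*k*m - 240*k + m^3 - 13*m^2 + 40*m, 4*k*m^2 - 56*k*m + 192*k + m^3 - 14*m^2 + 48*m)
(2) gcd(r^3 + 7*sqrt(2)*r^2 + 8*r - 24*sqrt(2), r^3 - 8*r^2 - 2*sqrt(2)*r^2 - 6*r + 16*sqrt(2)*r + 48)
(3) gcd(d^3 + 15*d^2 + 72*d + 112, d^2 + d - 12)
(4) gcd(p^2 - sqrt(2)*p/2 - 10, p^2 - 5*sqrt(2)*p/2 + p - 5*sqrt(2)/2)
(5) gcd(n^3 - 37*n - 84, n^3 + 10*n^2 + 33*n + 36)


(1) = m - 8
(2) = 1
(3) = d + 4
(4) = gcd((p - 5*sqrt(2)/2)*(p + 2*sqrt(2)), (p + 1)*(p - 5*sqrt(2)/2)) = p - 5*sqrt(2)/2
(5) = n^2 + 7*n + 12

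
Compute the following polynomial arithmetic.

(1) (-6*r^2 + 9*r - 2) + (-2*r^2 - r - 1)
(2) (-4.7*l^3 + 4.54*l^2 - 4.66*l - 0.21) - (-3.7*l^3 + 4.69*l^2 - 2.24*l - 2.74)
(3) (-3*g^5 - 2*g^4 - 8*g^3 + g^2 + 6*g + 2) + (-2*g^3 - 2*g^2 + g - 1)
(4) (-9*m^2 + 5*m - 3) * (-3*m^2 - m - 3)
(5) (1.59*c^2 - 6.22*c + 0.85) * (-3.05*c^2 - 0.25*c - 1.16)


(1) = -8*r^2 + 8*r - 3
(2) = -1.0*l^3 - 0.15*l^2 - 2.42*l + 2.53
(3) = -3*g^5 - 2*g^4 - 10*g^3 - g^2 + 7*g + 1
(4) = 27*m^4 - 6*m^3 + 31*m^2 - 12*m + 9
(5) = -4.8495*c^4 + 18.5735*c^3 - 2.8819*c^2 + 7.0027*c - 0.986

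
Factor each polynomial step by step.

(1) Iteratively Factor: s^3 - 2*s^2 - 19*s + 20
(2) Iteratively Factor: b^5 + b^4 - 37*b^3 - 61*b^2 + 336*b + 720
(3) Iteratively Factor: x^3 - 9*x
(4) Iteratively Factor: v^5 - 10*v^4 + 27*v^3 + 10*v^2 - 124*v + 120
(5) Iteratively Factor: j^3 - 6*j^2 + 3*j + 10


(1) = (s + 4)*(s^2 - 6*s + 5) = (s - 5)*(s + 4)*(s - 1)
(2) = (b + 3)*(b^4 - 2*b^3 - 31*b^2 + 32*b + 240) = (b + 3)^2*(b^3 - 5*b^2 - 16*b + 80) = (b - 4)*(b + 3)^2*(b^2 - b - 20) = (b - 5)*(b - 4)*(b + 3)^2*(b + 4)
(3) = (x - 3)*(x^2 + 3*x) = (x - 3)*(x + 3)*(x)
(4) = (v - 2)*(v^4 - 8*v^3 + 11*v^2 + 32*v - 60) = (v - 3)*(v - 2)*(v^3 - 5*v^2 - 4*v + 20) = (v - 3)*(v - 2)^2*(v^2 - 3*v - 10) = (v - 5)*(v - 3)*(v - 2)^2*(v + 2)
(5) = (j - 2)*(j^2 - 4*j - 5) = (j - 2)*(j + 1)*(j - 5)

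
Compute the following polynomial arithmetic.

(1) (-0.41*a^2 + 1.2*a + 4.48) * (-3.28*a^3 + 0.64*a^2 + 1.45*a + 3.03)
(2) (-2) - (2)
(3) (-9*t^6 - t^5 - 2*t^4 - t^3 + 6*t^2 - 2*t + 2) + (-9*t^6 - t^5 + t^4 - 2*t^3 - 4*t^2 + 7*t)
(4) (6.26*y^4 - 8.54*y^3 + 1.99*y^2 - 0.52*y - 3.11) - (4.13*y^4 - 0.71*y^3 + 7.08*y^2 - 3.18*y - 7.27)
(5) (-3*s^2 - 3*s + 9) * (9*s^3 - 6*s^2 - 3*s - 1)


(1) = 1.3448*a^5 - 4.1984*a^4 - 14.5209*a^3 + 3.3649*a^2 + 10.132*a + 13.5744
(2) = -4
(3) = -18*t^6 - 2*t^5 - t^4 - 3*t^3 + 2*t^2 + 5*t + 2
(4) = 2.13*y^4 - 7.83*y^3 - 5.09*y^2 + 2.66*y + 4.16
(5) = -27*s^5 - 9*s^4 + 108*s^3 - 42*s^2 - 24*s - 9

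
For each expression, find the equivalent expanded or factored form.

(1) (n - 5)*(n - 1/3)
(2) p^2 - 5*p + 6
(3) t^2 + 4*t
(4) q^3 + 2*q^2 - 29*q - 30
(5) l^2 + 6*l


(1) = n^2 - 16*n/3 + 5/3
(2) = (p - 3)*(p - 2)
(3) = t*(t + 4)
(4) = (q - 5)*(q + 1)*(q + 6)
(5) = l*(l + 6)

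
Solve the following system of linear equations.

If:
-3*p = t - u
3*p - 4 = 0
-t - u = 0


Then:
p = 4/3
t = -2
u = 2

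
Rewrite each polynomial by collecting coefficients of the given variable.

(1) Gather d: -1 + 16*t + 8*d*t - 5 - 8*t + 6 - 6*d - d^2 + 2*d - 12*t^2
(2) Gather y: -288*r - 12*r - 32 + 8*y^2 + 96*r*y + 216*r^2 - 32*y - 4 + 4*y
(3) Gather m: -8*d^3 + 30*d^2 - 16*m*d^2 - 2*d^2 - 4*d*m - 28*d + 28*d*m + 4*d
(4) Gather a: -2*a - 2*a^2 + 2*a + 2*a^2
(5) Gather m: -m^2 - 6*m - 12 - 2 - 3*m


(1) = -d^2 + d*(8*t - 4) - 12*t^2 + 8*t
(2) = 216*r^2 - 300*r + 8*y^2 + y*(96*r - 28) - 36
(3) = -8*d^3 + 28*d^2 - 24*d + m*(-16*d^2 + 24*d)
(4) = 0
(5) = -m^2 - 9*m - 14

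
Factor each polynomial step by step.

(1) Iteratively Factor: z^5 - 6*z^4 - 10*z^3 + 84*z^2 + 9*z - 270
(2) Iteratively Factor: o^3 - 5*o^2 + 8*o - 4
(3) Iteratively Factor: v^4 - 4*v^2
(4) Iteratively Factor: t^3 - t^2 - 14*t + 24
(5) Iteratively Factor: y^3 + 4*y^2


(1) = (z + 2)*(z^4 - 8*z^3 + 6*z^2 + 72*z - 135) = (z - 3)*(z + 2)*(z^3 - 5*z^2 - 9*z + 45) = (z - 3)^2*(z + 2)*(z^2 - 2*z - 15) = (z - 5)*(z - 3)^2*(z + 2)*(z + 3)
(2) = (o - 1)*(o^2 - 4*o + 4) = (o - 2)*(o - 1)*(o - 2)
(3) = (v - 2)*(v^3 + 2*v^2) = v*(v - 2)*(v^2 + 2*v) = v^2*(v - 2)*(v + 2)
(4) = (t + 4)*(t^2 - 5*t + 6) = (t - 2)*(t + 4)*(t - 3)
(5) = (y)*(y^2 + 4*y) = y^2*(y + 4)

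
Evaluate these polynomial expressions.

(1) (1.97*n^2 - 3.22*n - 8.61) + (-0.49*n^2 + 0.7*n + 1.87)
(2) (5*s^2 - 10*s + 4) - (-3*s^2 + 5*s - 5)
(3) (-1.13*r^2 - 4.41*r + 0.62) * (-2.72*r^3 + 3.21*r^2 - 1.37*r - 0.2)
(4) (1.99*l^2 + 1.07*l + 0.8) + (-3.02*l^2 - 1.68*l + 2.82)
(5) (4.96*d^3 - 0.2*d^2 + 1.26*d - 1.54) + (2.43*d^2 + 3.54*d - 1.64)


(1) = 1.48*n^2 - 2.52*n - 6.74
(2) = 8*s^2 - 15*s + 9
(3) = 3.0736*r^5 + 8.3679*r^4 - 14.2944*r^3 + 8.2579*r^2 + 0.0326*r - 0.124
(4) = -1.03*l^2 - 0.61*l + 3.62
(5) = 4.96*d^3 + 2.23*d^2 + 4.8*d - 3.18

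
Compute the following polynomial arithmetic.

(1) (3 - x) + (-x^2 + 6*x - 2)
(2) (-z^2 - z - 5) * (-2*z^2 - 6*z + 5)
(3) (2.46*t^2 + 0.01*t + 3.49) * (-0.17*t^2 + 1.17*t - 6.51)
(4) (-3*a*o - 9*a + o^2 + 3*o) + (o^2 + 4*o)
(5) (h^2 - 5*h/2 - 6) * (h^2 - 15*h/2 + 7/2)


(1) = -x^2 + 5*x + 1
(2) = 2*z^4 + 8*z^3 + 11*z^2 + 25*z - 25
(3) = -0.4182*t^4 + 2.8765*t^3 - 16.5962*t^2 + 4.0182*t - 22.7199
(4) = -3*a*o - 9*a + 2*o^2 + 7*o
(5) = h^4 - 10*h^3 + 65*h^2/4 + 145*h/4 - 21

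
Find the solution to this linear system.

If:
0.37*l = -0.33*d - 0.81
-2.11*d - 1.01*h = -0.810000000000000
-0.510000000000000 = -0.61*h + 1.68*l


Then:
d = -16.32
h = 34.91
l = 12.37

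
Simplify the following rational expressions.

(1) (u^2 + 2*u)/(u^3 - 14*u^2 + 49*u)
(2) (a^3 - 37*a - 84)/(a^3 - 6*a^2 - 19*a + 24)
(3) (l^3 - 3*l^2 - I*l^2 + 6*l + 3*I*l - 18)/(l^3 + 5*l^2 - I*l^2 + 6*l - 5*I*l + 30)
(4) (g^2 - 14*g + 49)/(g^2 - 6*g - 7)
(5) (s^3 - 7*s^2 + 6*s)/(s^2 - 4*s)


(1) = (u + 2)/(u^2 - 14*u + 49)
(2) = (a^2 - 3*a - 28)/(a^2 - 9*a + 8)
(3) = (l - 3)/(l + 5)
(4) = (g - 7)/(g + 1)
(5) = (s^2 - 7*s + 6)/(s - 4)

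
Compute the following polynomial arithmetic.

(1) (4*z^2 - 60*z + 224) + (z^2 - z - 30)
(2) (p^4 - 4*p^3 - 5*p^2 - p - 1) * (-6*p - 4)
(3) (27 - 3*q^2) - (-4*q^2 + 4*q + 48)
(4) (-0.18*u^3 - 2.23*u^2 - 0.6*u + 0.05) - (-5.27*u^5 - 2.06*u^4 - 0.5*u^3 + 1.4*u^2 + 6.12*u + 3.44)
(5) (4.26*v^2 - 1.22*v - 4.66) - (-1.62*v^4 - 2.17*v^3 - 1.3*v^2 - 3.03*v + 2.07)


(1) = 5*z^2 - 61*z + 194
(2) = -6*p^5 + 20*p^4 + 46*p^3 + 26*p^2 + 10*p + 4
(3) = q^2 - 4*q - 21
(4) = 5.27*u^5 + 2.06*u^4 + 0.32*u^3 - 3.63*u^2 - 6.72*u - 3.39
(5) = 1.62*v^4 + 2.17*v^3 + 5.56*v^2 + 1.81*v - 6.73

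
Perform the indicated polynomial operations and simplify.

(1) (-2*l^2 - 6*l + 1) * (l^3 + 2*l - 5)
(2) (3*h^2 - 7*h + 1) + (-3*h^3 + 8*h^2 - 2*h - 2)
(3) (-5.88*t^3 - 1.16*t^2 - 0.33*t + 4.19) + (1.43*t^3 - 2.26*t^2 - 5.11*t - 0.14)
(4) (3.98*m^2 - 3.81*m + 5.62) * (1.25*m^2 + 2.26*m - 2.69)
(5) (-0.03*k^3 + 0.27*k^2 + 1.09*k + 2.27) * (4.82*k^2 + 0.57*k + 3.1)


(1) = -2*l^5 - 6*l^4 - 3*l^3 - 2*l^2 + 32*l - 5
(2) = -3*h^3 + 11*h^2 - 9*h - 1
(3) = -4.45*t^3 - 3.42*t^2 - 5.44*t + 4.05
(4) = 4.975*m^4 + 4.2323*m^3 - 12.2918*m^2 + 22.9501*m - 15.1178
(5) = -0.1446*k^5 + 1.2843*k^4 + 5.3147*k^3 + 12.3997*k^2 + 4.6729*k + 7.037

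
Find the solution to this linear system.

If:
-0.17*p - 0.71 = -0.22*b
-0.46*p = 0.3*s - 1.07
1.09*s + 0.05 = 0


Then:
b = 5.05
p = 2.36
s = -0.05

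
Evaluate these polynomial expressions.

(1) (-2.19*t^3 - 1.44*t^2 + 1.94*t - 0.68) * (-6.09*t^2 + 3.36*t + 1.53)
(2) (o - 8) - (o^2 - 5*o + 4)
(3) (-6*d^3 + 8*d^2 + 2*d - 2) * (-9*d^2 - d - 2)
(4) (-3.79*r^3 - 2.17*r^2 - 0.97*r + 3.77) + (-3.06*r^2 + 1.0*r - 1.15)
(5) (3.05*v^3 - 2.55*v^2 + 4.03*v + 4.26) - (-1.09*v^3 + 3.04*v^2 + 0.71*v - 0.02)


(1) = 13.3371*t^5 + 1.4112*t^4 - 20.0037*t^3 + 8.4564*t^2 + 0.6834*t - 1.0404
(2) = -o^2 + 6*o - 12
(3) = 54*d^5 - 66*d^4 - 14*d^3 - 2*d + 4
(4) = -3.79*r^3 - 5.23*r^2 + 0.03*r + 2.62
(5) = 4.14*v^3 - 5.59*v^2 + 3.32*v + 4.28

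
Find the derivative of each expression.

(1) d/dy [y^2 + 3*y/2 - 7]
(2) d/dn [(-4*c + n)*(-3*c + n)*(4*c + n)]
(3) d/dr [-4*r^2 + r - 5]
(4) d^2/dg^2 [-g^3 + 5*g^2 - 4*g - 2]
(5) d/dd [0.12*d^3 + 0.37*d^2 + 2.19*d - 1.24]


(1) = 2*y + 3/2
(2) = -16*c^2 - 6*c*n + 3*n^2
(3) = 1 - 8*r
(4) = 10 - 6*g
(5) = 0.36*d^2 + 0.74*d + 2.19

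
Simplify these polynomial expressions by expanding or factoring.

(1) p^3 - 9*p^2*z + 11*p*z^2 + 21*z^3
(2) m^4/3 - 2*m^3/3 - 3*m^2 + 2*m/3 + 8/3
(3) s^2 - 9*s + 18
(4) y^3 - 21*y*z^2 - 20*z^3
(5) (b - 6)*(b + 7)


(1) = (p - 7*z)*(p - 3*z)*(p + z)
(2) = (m/3 + 1/3)*(m - 4)*(m - 1)*(m + 2)
(3) = (s - 6)*(s - 3)
(4) = (y - 5*z)*(y + z)*(y + 4*z)
(5) = b^2 + b - 42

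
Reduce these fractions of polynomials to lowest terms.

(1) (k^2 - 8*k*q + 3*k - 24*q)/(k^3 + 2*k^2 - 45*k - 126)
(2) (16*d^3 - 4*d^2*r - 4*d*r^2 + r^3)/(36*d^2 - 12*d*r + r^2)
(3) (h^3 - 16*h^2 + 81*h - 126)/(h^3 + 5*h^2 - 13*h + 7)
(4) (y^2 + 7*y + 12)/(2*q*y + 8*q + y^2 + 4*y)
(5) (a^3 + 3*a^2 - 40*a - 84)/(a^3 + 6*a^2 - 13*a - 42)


(1) = (k - 8*q)/(k^2 - k - 42)
(2) = (16*d^3 - 4*d^2*r - 4*d*r^2 + r^3)/(36*d^2 - 12*d*r + r^2)
(3) = (h^3 - 16*h^2 + 81*h - 126)/(h^3 + 5*h^2 - 13*h + 7)
(4) = (y + 3)/(2*q + y)
(5) = (a - 6)/(a - 3)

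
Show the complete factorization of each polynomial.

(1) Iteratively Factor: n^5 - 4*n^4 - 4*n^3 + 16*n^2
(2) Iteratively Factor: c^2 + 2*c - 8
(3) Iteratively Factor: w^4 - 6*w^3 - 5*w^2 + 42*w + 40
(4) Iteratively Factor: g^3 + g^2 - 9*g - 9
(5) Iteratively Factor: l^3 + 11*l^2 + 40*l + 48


(1) = (n - 2)*(n^4 - 2*n^3 - 8*n^2) = n*(n - 2)*(n^3 - 2*n^2 - 8*n) = n*(n - 4)*(n - 2)*(n^2 + 2*n) = n*(n - 4)*(n - 2)*(n + 2)*(n)
(2) = (c - 2)*(c + 4)
(3) = (w - 4)*(w^3 - 2*w^2 - 13*w - 10) = (w - 4)*(w + 1)*(w^2 - 3*w - 10) = (w - 5)*(w - 4)*(w + 1)*(w + 2)
(4) = (g + 3)*(g^2 - 2*g - 3) = (g - 3)*(g + 3)*(g + 1)
(5) = (l + 4)*(l^2 + 7*l + 12) = (l + 3)*(l + 4)*(l + 4)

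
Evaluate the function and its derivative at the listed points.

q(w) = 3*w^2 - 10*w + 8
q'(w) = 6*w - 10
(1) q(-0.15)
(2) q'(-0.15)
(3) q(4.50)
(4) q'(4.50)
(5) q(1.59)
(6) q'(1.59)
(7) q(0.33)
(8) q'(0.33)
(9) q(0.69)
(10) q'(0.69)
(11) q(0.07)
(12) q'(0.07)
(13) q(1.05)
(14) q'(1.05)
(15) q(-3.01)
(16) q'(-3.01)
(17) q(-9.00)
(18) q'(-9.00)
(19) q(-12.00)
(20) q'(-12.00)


(1) = 9.57
(2) = -10.90
(3) = 23.75
(4) = 17.00
(5) = -0.32
(6) = -0.46
(7) = 5.03
(8) = -8.02
(9) = 2.53
(10) = -5.86
(11) = 7.31
(12) = -9.58
(13) = 0.81
(14) = -3.70
(15) = 65.28
(16) = -28.06
(17) = 341.00
(18) = -64.00
(19) = 560.00
(20) = -82.00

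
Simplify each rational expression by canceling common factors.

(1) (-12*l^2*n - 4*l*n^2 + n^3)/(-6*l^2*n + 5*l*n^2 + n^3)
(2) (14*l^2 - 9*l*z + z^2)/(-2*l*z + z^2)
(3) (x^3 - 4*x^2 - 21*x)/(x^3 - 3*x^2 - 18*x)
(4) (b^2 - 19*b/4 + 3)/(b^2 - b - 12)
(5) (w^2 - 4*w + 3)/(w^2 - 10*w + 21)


(1) = (12*l^2 + 4*l*n - n^2)/(6*l^2 - 5*l*n - n^2)
(2) = (-7*l + z)/z
(3) = (x - 7)/(x - 6)
(4) = (4*b - 3)/(4*b + 12)
(5) = (w - 1)/(w - 7)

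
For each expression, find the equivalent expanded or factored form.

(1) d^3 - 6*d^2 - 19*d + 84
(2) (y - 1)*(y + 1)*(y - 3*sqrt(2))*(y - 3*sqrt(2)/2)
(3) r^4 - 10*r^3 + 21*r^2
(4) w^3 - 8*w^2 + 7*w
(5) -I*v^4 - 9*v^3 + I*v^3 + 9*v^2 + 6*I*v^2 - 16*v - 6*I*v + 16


(1) = (d - 7)*(d - 3)*(d + 4)
(2) = y^4 - 9*sqrt(2)*y^3/2 + 8*y^2 + 9*sqrt(2)*y/2 - 9
(3) = r^2*(r - 7)*(r - 3)
(4) = w*(w - 7)*(w - 1)
(5) = (v - 8*I)*(v - 2*I)*(v + I)*(-I*v + I)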